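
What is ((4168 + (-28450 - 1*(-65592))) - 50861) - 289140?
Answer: -298691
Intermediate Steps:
((4168 + (-28450 - 1*(-65592))) - 50861) - 289140 = ((4168 + (-28450 + 65592)) - 50861) - 289140 = ((4168 + 37142) - 50861) - 289140 = (41310 - 50861) - 289140 = -9551 - 289140 = -298691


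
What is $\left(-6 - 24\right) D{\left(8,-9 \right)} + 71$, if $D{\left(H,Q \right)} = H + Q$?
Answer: $101$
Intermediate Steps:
$\left(-6 - 24\right) D{\left(8,-9 \right)} + 71 = \left(-6 - 24\right) \left(8 - 9\right) + 71 = \left(-6 - 24\right) \left(-1\right) + 71 = \left(-30\right) \left(-1\right) + 71 = 30 + 71 = 101$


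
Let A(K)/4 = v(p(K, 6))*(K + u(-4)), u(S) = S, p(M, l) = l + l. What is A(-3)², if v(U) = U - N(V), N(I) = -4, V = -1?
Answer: 200704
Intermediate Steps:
p(M, l) = 2*l
v(U) = 4 + U (v(U) = U - 1*(-4) = U + 4 = 4 + U)
A(K) = -256 + 64*K (A(K) = 4*((4 + 2*6)*(K - 4)) = 4*((4 + 12)*(-4 + K)) = 4*(16*(-4 + K)) = 4*(-64 + 16*K) = -256 + 64*K)
A(-3)² = (-256 + 64*(-3))² = (-256 - 192)² = (-448)² = 200704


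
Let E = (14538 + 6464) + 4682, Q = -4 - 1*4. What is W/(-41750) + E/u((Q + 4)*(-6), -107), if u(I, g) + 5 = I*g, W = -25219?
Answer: -1007418513/107422750 ≈ -9.3781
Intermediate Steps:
Q = -8 (Q = -4 - 4 = -8)
E = 25684 (E = 21002 + 4682 = 25684)
u(I, g) = -5 + I*g
W/(-41750) + E/u((Q + 4)*(-6), -107) = -25219/(-41750) + 25684/(-5 + ((-8 + 4)*(-6))*(-107)) = -25219*(-1/41750) + 25684/(-5 - 4*(-6)*(-107)) = 25219/41750 + 25684/(-5 + 24*(-107)) = 25219/41750 + 25684/(-5 - 2568) = 25219/41750 + 25684/(-2573) = 25219/41750 + 25684*(-1/2573) = 25219/41750 - 25684/2573 = -1007418513/107422750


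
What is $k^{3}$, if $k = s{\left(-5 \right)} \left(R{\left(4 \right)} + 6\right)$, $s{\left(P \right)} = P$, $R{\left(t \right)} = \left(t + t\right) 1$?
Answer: $-343000$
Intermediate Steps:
$R{\left(t \right)} = 2 t$ ($R{\left(t \right)} = 2 t 1 = 2 t$)
$k = -70$ ($k = - 5 \left(2 \cdot 4 + 6\right) = - 5 \left(8 + 6\right) = \left(-5\right) 14 = -70$)
$k^{3} = \left(-70\right)^{3} = -343000$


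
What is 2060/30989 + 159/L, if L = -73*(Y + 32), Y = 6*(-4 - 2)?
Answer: 5528771/9048788 ≈ 0.61100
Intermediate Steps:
Y = -36 (Y = 6*(-6) = -36)
L = 292 (L = -73*(-36 + 32) = -73*(-4) = 292)
2060/30989 + 159/L = 2060/30989 + 159/292 = 5528771/9048788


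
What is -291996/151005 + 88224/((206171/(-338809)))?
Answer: -1504587841383132/10377617285 ≈ -1.4498e+5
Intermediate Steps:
-291996/151005 + 88224/((206171/(-338809))) = -291996*1/151005 + 88224/((206171*(-1/338809))) = -97332/50335 + 88224/(-206171/338809) = -97332/50335 + 88224*(-338809/206171) = -97332/50335 - 29891085216/206171 = -1504587841383132/10377617285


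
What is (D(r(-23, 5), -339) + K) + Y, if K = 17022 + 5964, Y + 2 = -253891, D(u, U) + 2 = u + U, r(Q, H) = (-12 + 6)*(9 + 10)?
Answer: -231362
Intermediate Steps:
r(Q, H) = -114 (r(Q, H) = -6*19 = -114)
D(u, U) = -2 + U + u (D(u, U) = -2 + (u + U) = -2 + (U + u) = -2 + U + u)
Y = -253893 (Y = -2 - 253891 = -253893)
K = 22986
(D(r(-23, 5), -339) + K) + Y = ((-2 - 339 - 114) + 22986) - 253893 = (-455 + 22986) - 253893 = 22531 - 253893 = -231362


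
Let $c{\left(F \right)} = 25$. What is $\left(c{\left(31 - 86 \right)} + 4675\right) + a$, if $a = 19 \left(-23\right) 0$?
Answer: $4700$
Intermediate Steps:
$a = 0$ ($a = \left(-437\right) 0 = 0$)
$\left(c{\left(31 - 86 \right)} + 4675\right) + a = \left(25 + 4675\right) + 0 = 4700 + 0 = 4700$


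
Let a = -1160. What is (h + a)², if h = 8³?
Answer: 419904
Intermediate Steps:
h = 512
(h + a)² = (512 - 1160)² = (-648)² = 419904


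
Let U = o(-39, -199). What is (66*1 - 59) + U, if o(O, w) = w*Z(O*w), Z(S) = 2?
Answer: -391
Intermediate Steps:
o(O, w) = 2*w (o(O, w) = w*2 = 2*w)
U = -398 (U = 2*(-199) = -398)
(66*1 - 59) + U = (66*1 - 59) - 398 = (66 - 59) - 398 = 7 - 398 = -391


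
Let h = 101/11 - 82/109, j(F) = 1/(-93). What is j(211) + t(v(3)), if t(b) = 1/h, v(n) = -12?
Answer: 33800/313317 ≈ 0.10788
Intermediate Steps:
j(F) = -1/93
h = 10107/1199 (h = 101*(1/11) - 82*1/109 = 101/11 - 82/109 = 10107/1199 ≈ 8.4295)
t(b) = 1199/10107 (t(b) = 1/(10107/1199) = 1199/10107)
j(211) + t(v(3)) = -1/93 + 1199/10107 = 33800/313317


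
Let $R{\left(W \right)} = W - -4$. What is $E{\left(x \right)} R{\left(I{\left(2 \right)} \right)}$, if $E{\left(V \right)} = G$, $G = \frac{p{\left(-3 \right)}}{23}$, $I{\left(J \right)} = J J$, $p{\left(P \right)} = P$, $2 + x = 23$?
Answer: $- \frac{24}{23} \approx -1.0435$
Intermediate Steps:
$x = 21$ ($x = -2 + 23 = 21$)
$I{\left(J \right)} = J^{2}$
$R{\left(W \right)} = 4 + W$ ($R{\left(W \right)} = W + 4 = 4 + W$)
$G = - \frac{3}{23} \approx -0.13043$
$E{\left(V \right)} = - \frac{3}{23}$
$E{\left(x \right)} R{\left(I{\left(2 \right)} \right)} = - \frac{3 \left(4 + 2^{2}\right)}{23} = - \frac{3 \left(4 + 4\right)}{23} = \left(- \frac{3}{23}\right) 8 = - \frac{24}{23}$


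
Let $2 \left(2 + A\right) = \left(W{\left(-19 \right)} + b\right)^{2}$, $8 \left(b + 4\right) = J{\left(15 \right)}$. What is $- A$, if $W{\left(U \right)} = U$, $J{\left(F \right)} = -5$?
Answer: $- \frac{35465}{128} \approx -277.07$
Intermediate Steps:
$b = - \frac{37}{8}$ ($b = -4 + \frac{1}{8} \left(-5\right) = -4 - \frac{5}{8} = - \frac{37}{8} \approx -4.625$)
$A = \frac{35465}{128}$ ($A = -2 + \frac{\left(-19 - \frac{37}{8}\right)^{2}}{2} = -2 + \frac{\left(- \frac{189}{8}\right)^{2}}{2} = -2 + \frac{1}{2} \cdot \frac{35721}{64} = -2 + \frac{35721}{128} = \frac{35465}{128} \approx 277.07$)
$- A = \left(-1\right) \frac{35465}{128} = - \frac{35465}{128}$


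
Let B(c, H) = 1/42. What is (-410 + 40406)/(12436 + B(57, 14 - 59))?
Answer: 152712/47483 ≈ 3.2161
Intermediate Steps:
B(c, H) = 1/42
(-410 + 40406)/(12436 + B(57, 14 - 59)) = (-410 + 40406)/(12436 + 1/42) = 39996/(522313/42) = 39996*(42/522313) = 152712/47483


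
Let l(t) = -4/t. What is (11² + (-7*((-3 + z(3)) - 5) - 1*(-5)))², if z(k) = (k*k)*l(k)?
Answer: 70756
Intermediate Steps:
z(k) = -4*k (z(k) = (k*k)*(-4/k) = k²*(-4/k) = -4*k)
(11² + (-7*((-3 + z(3)) - 5) - 1*(-5)))² = (11² + (-7*((-3 - 4*3) - 5) - 1*(-5)))² = (121 + (-7*((-3 - 12) - 5) + 5))² = (121 + (-7*(-15 - 5) + 5))² = (121 + (-7*(-20) + 5))² = (121 + (140 + 5))² = (121 + 145)² = 266² = 70756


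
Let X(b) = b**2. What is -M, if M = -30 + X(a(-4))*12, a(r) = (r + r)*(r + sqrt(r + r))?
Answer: -6114 + 12288*I*sqrt(2) ≈ -6114.0 + 17378.0*I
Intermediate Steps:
a(r) = 2*r*(r + sqrt(2)*sqrt(r)) (a(r) = (2*r)*(r + sqrt(2*r)) = (2*r)*(r + sqrt(2)*sqrt(r)) = 2*r*(r + sqrt(2)*sqrt(r)))
M = -30 + 12*(32 - 16*I*sqrt(2))**2 (M = -30 + (2*(-4)**2 + 2*sqrt(2)*(-4)**(3/2))**2*12 = -30 + (2*16 + 2*sqrt(2)*(-8*I))**2*12 = -30 + (32 - 16*I*sqrt(2))**2*12 = -30 + 12*(32 - 16*I*sqrt(2))**2 ≈ 6114.0 - 17378.0*I)
-M = -(6114 - 12288*I*sqrt(2)) = -6114 + 12288*I*sqrt(2)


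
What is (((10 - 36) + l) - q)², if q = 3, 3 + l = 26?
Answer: 36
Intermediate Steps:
l = 23 (l = -3 + 26 = 23)
(((10 - 36) + l) - q)² = (((10 - 36) + 23) - 1*3)² = ((-26 + 23) - 3)² = (-3 - 3)² = (-6)² = 36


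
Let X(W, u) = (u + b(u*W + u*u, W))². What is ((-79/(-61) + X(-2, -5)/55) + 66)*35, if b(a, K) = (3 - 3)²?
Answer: 1591100/671 ≈ 2371.2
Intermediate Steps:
b(a, K) = 0 (b(a, K) = 0² = 0)
X(W, u) = u² (X(W, u) = (u + 0)² = u²)
((-79/(-61) + X(-2, -5)/55) + 66)*35 = ((-79/(-61) + (-5)²/55) + 66)*35 = ((-79*(-1/61) + 25*(1/55)) + 66)*35 = ((79/61 + 5/11) + 66)*35 = (1174/671 + 66)*35 = (45460/671)*35 = 1591100/671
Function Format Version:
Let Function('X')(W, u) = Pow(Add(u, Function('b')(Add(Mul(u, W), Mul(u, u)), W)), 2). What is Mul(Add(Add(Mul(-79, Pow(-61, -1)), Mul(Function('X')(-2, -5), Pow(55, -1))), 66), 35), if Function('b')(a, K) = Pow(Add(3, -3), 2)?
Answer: Rational(1591100, 671) ≈ 2371.2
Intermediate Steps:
Function('b')(a, K) = 0 (Function('b')(a, K) = Pow(0, 2) = 0)
Function('X')(W, u) = Pow(u, 2) (Function('X')(W, u) = Pow(Add(u, 0), 2) = Pow(u, 2))
Mul(Add(Add(Mul(-79, Pow(-61, -1)), Mul(Function('X')(-2, -5), Pow(55, -1))), 66), 35) = Mul(Add(Add(Mul(-79, Pow(-61, -1)), Mul(Pow(-5, 2), Pow(55, -1))), 66), 35) = Mul(Add(Add(Mul(-79, Rational(-1, 61)), Mul(25, Rational(1, 55))), 66), 35) = Mul(Add(Add(Rational(79, 61), Rational(5, 11)), 66), 35) = Mul(Add(Rational(1174, 671), 66), 35) = Mul(Rational(45460, 671), 35) = Rational(1591100, 671)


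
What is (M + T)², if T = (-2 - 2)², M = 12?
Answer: 784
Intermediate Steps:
T = 16 (T = (-4)² = 16)
(M + T)² = (12 + 16)² = 28² = 784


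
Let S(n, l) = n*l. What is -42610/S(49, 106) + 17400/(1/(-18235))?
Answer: -823999554305/2597 ≈ -3.1729e+8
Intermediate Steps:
S(n, l) = l*n
-42610/S(49, 106) + 17400/(1/(-18235)) = -42610/(106*49) + 17400/(1/(-18235)) = -42610/5194 + 17400/(-1/18235) = -42610*1/5194 + 17400*(-18235) = -21305/2597 - 317289000 = -823999554305/2597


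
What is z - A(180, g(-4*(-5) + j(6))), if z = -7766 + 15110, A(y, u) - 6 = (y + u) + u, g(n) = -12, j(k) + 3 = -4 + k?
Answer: 7182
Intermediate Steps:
j(k) = -7 + k (j(k) = -3 + (-4 + k) = -7 + k)
A(y, u) = 6 + y + 2*u (A(y, u) = 6 + ((y + u) + u) = 6 + ((u + y) + u) = 6 + (y + 2*u) = 6 + y + 2*u)
z = 7344
z - A(180, g(-4*(-5) + j(6))) = 7344 - (6 + 180 + 2*(-12)) = 7344 - (6 + 180 - 24) = 7344 - 1*162 = 7344 - 162 = 7182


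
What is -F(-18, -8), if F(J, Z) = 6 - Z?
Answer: -14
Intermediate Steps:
-F(-18, -8) = -(6 - 1*(-8)) = -(6 + 8) = -1*14 = -14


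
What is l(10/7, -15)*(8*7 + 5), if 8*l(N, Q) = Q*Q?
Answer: 13725/8 ≈ 1715.6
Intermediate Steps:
l(N, Q) = Q²/8 (l(N, Q) = (Q*Q)/8 = Q²/8)
l(10/7, -15)*(8*7 + 5) = ((⅛)*(-15)²)*(8*7 + 5) = ((⅛)*225)*(56 + 5) = (225/8)*61 = 13725/8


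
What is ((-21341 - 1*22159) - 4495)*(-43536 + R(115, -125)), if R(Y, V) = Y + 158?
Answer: 2076407685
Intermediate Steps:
R(Y, V) = 158 + Y
((-21341 - 1*22159) - 4495)*(-43536 + R(115, -125)) = ((-21341 - 1*22159) - 4495)*(-43536 + (158 + 115)) = ((-21341 - 22159) - 4495)*(-43536 + 273) = (-43500 - 4495)*(-43263) = -47995*(-43263) = 2076407685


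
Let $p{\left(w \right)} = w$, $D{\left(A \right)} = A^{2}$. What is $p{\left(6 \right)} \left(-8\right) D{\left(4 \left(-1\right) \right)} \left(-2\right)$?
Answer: $1536$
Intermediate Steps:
$p{\left(6 \right)} \left(-8\right) D{\left(4 \left(-1\right) \right)} \left(-2\right) = 6 \left(-8\right) \left(4 \left(-1\right)\right)^{2} \left(-2\right) = - 48 \left(-4\right)^{2} \left(-2\right) = - 48 \cdot 16 \left(-2\right) = \left(-48\right) \left(-32\right) = 1536$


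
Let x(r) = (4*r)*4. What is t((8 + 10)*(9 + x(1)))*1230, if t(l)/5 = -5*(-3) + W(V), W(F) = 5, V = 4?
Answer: 123000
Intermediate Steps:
x(r) = 16*r
t(l) = 100 (t(l) = 5*(-5*(-3) + 5) = 5*(15 + 5) = 5*20 = 100)
t((8 + 10)*(9 + x(1)))*1230 = 100*1230 = 123000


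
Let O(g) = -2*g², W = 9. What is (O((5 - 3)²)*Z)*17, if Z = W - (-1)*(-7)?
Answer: -1088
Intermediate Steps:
Z = 2 (Z = 9 - (-1)*(-7) = 9 - 1*7 = 9 - 7 = 2)
(O((5 - 3)²)*Z)*17 = (-2*(5 - 3)⁴*2)*17 = (-2*(2²)²*2)*17 = (-2*4²*2)*17 = (-2*16*2)*17 = -32*2*17 = -64*17 = -1088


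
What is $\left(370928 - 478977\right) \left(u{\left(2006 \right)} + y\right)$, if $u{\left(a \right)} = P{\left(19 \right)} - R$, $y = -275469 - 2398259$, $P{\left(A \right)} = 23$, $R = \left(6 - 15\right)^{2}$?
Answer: $288899903514$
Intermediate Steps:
$R = 81$ ($R = \left(-9\right)^{2} = 81$)
$y = -2673728$
$u{\left(a \right)} = -58$ ($u{\left(a \right)} = 23 - 81 = -58$)
$\left(370928 - 478977\right) \left(u{\left(2006 \right)} + y\right) = \left(370928 - 478977\right) \left(-58 - 2673728\right) = \left(-108049\right) \left(-2673786\right) = 288899903514$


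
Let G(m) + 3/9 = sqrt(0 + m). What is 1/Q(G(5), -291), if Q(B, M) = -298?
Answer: -1/298 ≈ -0.0033557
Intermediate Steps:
G(m) = -1/3 + sqrt(m) (G(m) = -1/3 + sqrt(0 + m) = -1/3 + sqrt(m))
1/Q(G(5), -291) = 1/(-298) = -1/298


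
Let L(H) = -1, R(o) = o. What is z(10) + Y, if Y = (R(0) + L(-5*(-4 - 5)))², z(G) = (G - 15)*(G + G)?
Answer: -99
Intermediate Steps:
z(G) = 2*G*(-15 + G) (z(G) = (-15 + G)*(2*G) = 2*G*(-15 + G))
Y = 1 (Y = (0 - 1)² = (-1)² = 1)
z(10) + Y = 2*10*(-15 + 10) + 1 = 2*10*(-5) + 1 = -100 + 1 = -99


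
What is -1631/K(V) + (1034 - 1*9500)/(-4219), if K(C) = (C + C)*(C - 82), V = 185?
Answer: 315758071/160786090 ≈ 1.9638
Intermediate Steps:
K(C) = 2*C*(-82 + C) (K(C) = (2*C)*(-82 + C) = 2*C*(-82 + C))
-1631/K(V) + (1034 - 1*9500)/(-4219) = -1631*1/(370*(-82 + 185)) + (1034 - 1*9500)/(-4219) = -1631/(2*185*103) + (1034 - 9500)*(-1/4219) = -1631/38110 - 8466*(-1/4219) = -1631*1/38110 + 8466/4219 = -1631/38110 + 8466/4219 = 315758071/160786090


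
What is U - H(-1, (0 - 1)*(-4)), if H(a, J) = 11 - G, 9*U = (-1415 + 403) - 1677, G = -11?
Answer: -2887/9 ≈ -320.78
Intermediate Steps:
U = -2689/9 (U = ((-1415 + 403) - 1677)/9 = (-1012 - 1677)/9 = (⅑)*(-2689) = -2689/9 ≈ -298.78)
H(a, J) = 22 (H(a, J) = 11 - 1*(-11) = 11 + 11 = 22)
U - H(-1, (0 - 1)*(-4)) = -2689/9 - 1*22 = -2689/9 - 22 = -2887/9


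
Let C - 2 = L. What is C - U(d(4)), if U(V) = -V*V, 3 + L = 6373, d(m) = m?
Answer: 6388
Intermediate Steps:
L = 6370 (L = -3 + 6373 = 6370)
U(V) = -V²
C = 6372 (C = 2 + 6370 = 6372)
C - U(d(4)) = 6372 - (-1)*4² = 6372 - (-1)*16 = 6372 - 1*(-16) = 6372 + 16 = 6388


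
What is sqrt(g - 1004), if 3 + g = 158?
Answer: I*sqrt(849) ≈ 29.138*I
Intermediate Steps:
g = 155 (g = -3 + 158 = 155)
sqrt(g - 1004) = sqrt(155 - 1004) = sqrt(-849) = I*sqrt(849)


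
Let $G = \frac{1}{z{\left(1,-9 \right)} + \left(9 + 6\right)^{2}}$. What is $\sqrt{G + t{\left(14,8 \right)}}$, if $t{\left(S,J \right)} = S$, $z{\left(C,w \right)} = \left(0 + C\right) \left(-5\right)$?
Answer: $\frac{\sqrt{169455}}{110} \approx 3.7423$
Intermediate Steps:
$z{\left(C,w \right)} = - 5 C$ ($z{\left(C,w \right)} = C \left(-5\right) = - 5 C$)
$G = \frac{1}{220}$ ($G = \frac{1}{\left(-5\right) 1 + \left(9 + 6\right)^{2}} = \frac{1}{-5 + 15^{2}} = \frac{1}{-5 + 225} = \frac{1}{220} \approx 0.0045455$)
$\sqrt{G + t{\left(14,8 \right)}} = \sqrt{\frac{1}{220} + 14} = \sqrt{\frac{3081}{220}} = \frac{\sqrt{169455}}{110}$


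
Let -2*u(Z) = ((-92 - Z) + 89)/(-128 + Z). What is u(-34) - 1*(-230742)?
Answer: 74760439/324 ≈ 2.3074e+5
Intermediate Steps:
u(Z) = -(-3 - Z)/(2*(-128 + Z)) (u(Z) = -((-92 - Z) + 89)/(2*(-128 + Z)) = -(-3 - Z)/(2*(-128 + Z)))
u(-34) - 1*(-230742) = (3 - 34)/(2*(-128 - 34)) - 1*(-230742) = (1/2)*(-31)/(-162) + 230742 = (1/2)*(-1/162)*(-31) + 230742 = 31/324 + 230742 = 74760439/324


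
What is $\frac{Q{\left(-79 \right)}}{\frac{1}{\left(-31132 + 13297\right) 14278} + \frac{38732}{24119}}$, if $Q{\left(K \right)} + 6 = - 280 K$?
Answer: $\frac{135821053284551580}{9863031347041} \approx 13771.0$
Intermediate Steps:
$Q{\left(K \right)} = -6 - 280 K$
$\frac{Q{\left(-79 \right)}}{\frac{1}{\left(-31132 + 13297\right) 14278} + \frac{38732}{24119}} = \frac{-6 - -22120}{\frac{1}{\left(-31132 + 13297\right) 14278} + \frac{38732}{24119}} = \frac{-6 + 22120}{\frac{1}{-17835} \cdot \frac{1}{14278} + 38732 \cdot \frac{1}{24119}} = \frac{22114}{\left(- \frac{1}{17835}\right) \frac{1}{14278} + \frac{38732}{24119}} = \frac{22114}{- \frac{1}{254648130} + \frac{38732}{24119}} = \frac{22114}{\frac{9863031347041}{6141858247470}} = 22114 \cdot \frac{6141858247470}{9863031347041} = \frac{135821053284551580}{9863031347041}$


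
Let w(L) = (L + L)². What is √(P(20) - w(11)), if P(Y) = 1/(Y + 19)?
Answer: 5*I*√29445/39 ≈ 21.999*I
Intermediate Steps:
w(L) = 4*L² (w(L) = (2*L)² = 4*L²)
P(Y) = 1/(19 + Y)
√(P(20) - w(11)) = √(1/(19 + 20) - 4*11²) = √(1/39 - 4*121) = √(1/39 - 1*484) = √(1/39 - 484) = √(-18875/39) = 5*I*√29445/39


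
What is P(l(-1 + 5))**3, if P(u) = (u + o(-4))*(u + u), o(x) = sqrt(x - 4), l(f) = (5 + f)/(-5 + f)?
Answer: 2991816 - 2741040*I*sqrt(2) ≈ 2.9918e+6 - 3.8764e+6*I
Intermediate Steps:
l(f) = (5 + f)/(-5 + f)
o(x) = sqrt(-4 + x)
P(u) = 2*u*(u + 2*I*sqrt(2)) (P(u) = (u + sqrt(-4 - 4))*(u + u) = (u + sqrt(-8))*(2*u) = (u + 2*I*sqrt(2))*(2*u) = 2*u*(u + 2*I*sqrt(2)))
P(l(-1 + 5))**3 = (2*((5 + (-1 + 5))/(-5 + (-1 + 5)))*((5 + (-1 + 5))/(-5 + (-1 + 5)) + 2*I*sqrt(2)))**3 = (2*((5 + 4)/(-5 + 4))*((5 + 4)/(-5 + 4) + 2*I*sqrt(2)))**3 = (2*(9/(-1))*(9/(-1) + 2*I*sqrt(2)))**3 = (2*(-1*9)*(-1*9 + 2*I*sqrt(2)))**3 = (2*(-9)*(-9 + 2*I*sqrt(2)))**3 = (162 - 36*I*sqrt(2))**3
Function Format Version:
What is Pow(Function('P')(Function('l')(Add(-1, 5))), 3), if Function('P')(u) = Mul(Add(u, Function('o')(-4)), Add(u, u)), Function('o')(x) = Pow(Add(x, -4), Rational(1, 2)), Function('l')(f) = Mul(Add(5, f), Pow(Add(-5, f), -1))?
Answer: Add(2991816, Mul(-2741040, I, Pow(2, Rational(1, 2)))) ≈ Add(2.9918e+6, Mul(-3.8764e+6, I))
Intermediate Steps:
Function('l')(f) = Mul(Pow(Add(-5, f), -1), Add(5, f))
Function('o')(x) = Pow(Add(-4, x), Rational(1, 2))
Function('P')(u) = Mul(2, u, Add(u, Mul(2, I, Pow(2, Rational(1, 2))))) (Function('P')(u) = Mul(Add(u, Pow(Add(-4, -4), Rational(1, 2))), Add(u, u)) = Mul(Add(u, Pow(-8, Rational(1, 2))), Mul(2, u)) = Mul(Add(u, Mul(2, I, Pow(2, Rational(1, 2)))), Mul(2, u)) = Mul(2, u, Add(u, Mul(2, I, Pow(2, Rational(1, 2))))))
Pow(Function('P')(Function('l')(Add(-1, 5))), 3) = Pow(Mul(2, Mul(Pow(Add(-5, Add(-1, 5)), -1), Add(5, Add(-1, 5))), Add(Mul(Pow(Add(-5, Add(-1, 5)), -1), Add(5, Add(-1, 5))), Mul(2, I, Pow(2, Rational(1, 2))))), 3) = Pow(Mul(2, Mul(Pow(Add(-5, 4), -1), Add(5, 4)), Add(Mul(Pow(Add(-5, 4), -1), Add(5, 4)), Mul(2, I, Pow(2, Rational(1, 2))))), 3) = Pow(Mul(2, Mul(Pow(-1, -1), 9), Add(Mul(Pow(-1, -1), 9), Mul(2, I, Pow(2, Rational(1, 2))))), 3) = Pow(Mul(2, Mul(-1, 9), Add(Mul(-1, 9), Mul(2, I, Pow(2, Rational(1, 2))))), 3) = Pow(Mul(2, -9, Add(-9, Mul(2, I, Pow(2, Rational(1, 2))))), 3) = Pow(Add(162, Mul(-36, I, Pow(2, Rational(1, 2)))), 3)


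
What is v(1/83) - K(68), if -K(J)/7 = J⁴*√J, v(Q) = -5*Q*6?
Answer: -30/83 + 299339264*√17 ≈ 1.2342e+9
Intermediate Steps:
v(Q) = -30*Q
K(J) = -7*J^(9/2) (K(J) = -7*J⁴*√J = -7*J^(9/2))
v(1/83) - K(68) = -30/83 - (-7)*68^(9/2) = -30*1/83 - (-7)*42762752*√17 = -30/83 - (-299339264)*√17 = -30/83 + 299339264*√17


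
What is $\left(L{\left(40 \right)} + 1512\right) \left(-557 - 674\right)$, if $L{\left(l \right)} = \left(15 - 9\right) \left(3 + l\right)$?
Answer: $-2178870$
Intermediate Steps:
$L{\left(l \right)} = 18 + 6 l$ ($L{\left(l \right)} = 6 \left(3 + l\right) = 18 + 6 l$)
$\left(L{\left(40 \right)} + 1512\right) \left(-557 - 674\right) = \left(\left(18 + 6 \cdot 40\right) + 1512\right) \left(-557 - 674\right) = \left(\left(18 + 240\right) + 1512\right) \left(-557 - 674\right) = \left(258 + 1512\right) \left(-1231\right) = 1770 \left(-1231\right) = -2178870$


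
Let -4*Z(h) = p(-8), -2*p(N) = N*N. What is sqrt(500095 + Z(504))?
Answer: 3*sqrt(55567) ≈ 707.18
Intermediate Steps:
p(N) = -N**2/2 (p(N) = -N*N/2 = -N**2/2)
Z(h) = 8 (Z(h) = -(-1)*(-8)**2/8 = -(-1)*64/8 = -1/4*(-32) = 8)
sqrt(500095 + Z(504)) = sqrt(500095 + 8) = sqrt(500103) = 3*sqrt(55567)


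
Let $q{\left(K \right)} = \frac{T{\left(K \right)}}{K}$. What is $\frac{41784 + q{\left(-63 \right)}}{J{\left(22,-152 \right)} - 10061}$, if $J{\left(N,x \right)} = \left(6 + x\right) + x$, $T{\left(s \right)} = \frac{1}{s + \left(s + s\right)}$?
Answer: $- \frac{497522089}{123344613} \approx -4.0336$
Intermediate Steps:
$T{\left(s \right)} = \frac{1}{3 s}$ ($T{\left(s \right)} = \frac{1}{s + 2 s} = \frac{1}{3 s}$)
$J{\left(N,x \right)} = 6 + 2 x$
$q{\left(K \right)} = \frac{1}{3 K^{2}}$ ($q{\left(K \right)} = \frac{\frac{1}{3} \frac{1}{K}}{K} = \frac{1}{3 K^{2}}$)
$\frac{41784 + q{\left(-63 \right)}}{J{\left(22,-152 \right)} - 10061} = \frac{41784 + \frac{1}{3 \cdot 3969}}{\left(6 + 2 \left(-152\right)\right) - 10061} = \frac{41784 + \frac{1}{3} \cdot \frac{1}{3969}}{\left(6 - 304\right) - 10061} = \frac{41784 + \frac{1}{11907}}{-298 - 10061} = \frac{497522089}{11907 \left(-10359\right)} = \frac{497522089}{11907} \left(- \frac{1}{10359}\right) = - \frac{497522089}{123344613}$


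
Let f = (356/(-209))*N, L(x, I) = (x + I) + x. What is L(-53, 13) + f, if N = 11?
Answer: -2123/19 ≈ -111.74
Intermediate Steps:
L(x, I) = I + 2*x (L(x, I) = (I + x) + x = I + 2*x)
f = -356/19 (f = (356/(-209))*11 = (356*(-1/209))*11 = -356/209*11 = -356/19 ≈ -18.737)
L(-53, 13) + f = (13 + 2*(-53)) - 356/19 = (13 - 106) - 356/19 = -93 - 356/19 = -2123/19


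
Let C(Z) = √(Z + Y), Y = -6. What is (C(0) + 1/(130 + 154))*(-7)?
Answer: -7/284 - 7*I*√6 ≈ -0.024648 - 17.146*I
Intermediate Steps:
C(Z) = √(-6 + Z) (C(Z) = √(Z - 6) = √(-6 + Z))
(C(0) + 1/(130 + 154))*(-7) = (√(-6 + 0) + 1/(130 + 154))*(-7) = (√(-6) + 1/284)*(-7) = (I*√6 + 1/284)*(-7) = (1/284 + I*√6)*(-7) = -7/284 - 7*I*√6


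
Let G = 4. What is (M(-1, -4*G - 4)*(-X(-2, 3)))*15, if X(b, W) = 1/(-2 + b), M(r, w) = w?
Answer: -75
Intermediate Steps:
(M(-1, -4*G - 4)*(-X(-2, 3)))*15 = ((-4*4 - 4)*(-1/(-2 - 2)))*15 = ((-16 - 4)*(-1/(-4)))*15 = -(-20)*(-1)/4*15 = -20*¼*15 = -5*15 = -75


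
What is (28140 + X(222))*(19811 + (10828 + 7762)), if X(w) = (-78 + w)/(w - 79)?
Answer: 14048356524/13 ≈ 1.0806e+9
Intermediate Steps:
X(w) = (-78 + w)/(-79 + w)
(28140 + X(222))*(19811 + (10828 + 7762)) = (28140 + (-78 + 222)/(-79 + 222))*(19811 + (10828 + 7762)) = (28140 + 144/143)*(19811 + 18590) = (28140 + (1/143)*144)*38401 = (28140 + 144/143)*38401 = (4024164/143)*38401 = 14048356524/13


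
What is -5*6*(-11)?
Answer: 330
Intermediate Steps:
-5*6*(-11) = -30*(-11) = 330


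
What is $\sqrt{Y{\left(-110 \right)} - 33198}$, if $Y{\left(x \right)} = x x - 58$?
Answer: $2 i \sqrt{5289} \approx 145.45 i$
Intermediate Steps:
$Y{\left(x \right)} = -58 + x^{2}$ ($Y{\left(x \right)} = x^{2} - 58 = -58 + x^{2}$)
$\sqrt{Y{\left(-110 \right)} - 33198} = \sqrt{\left(-58 + \left(-110\right)^{2}\right) - 33198} = \sqrt{\left(-58 + 12100\right) - 33198} = \sqrt{12042 - 33198} = \sqrt{-21156} = 2 i \sqrt{5289}$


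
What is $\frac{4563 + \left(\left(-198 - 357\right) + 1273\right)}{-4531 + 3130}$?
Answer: $- \frac{5281}{1401} \approx -3.7695$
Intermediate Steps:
$\frac{4563 + \left(\left(-198 - 357\right) + 1273\right)}{-4531 + 3130} = \frac{4563 + \left(-555 + 1273\right)}{-1401} = \left(4563 + 718\right) \left(- \frac{1}{1401}\right) = 5281 \left(- \frac{1}{1401}\right) = - \frac{5281}{1401}$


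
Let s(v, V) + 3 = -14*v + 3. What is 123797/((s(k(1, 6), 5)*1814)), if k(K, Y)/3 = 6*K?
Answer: -123797/457128 ≈ -0.27081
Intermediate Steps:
k(K, Y) = 18*K (k(K, Y) = 3*(6*K) = 18*K)
s(v, V) = -14*v (s(v, V) = -3 + (-14*v + 3) = -3 + (3 - 14*v) = -14*v)
123797/((s(k(1, 6), 5)*1814)) = 123797/((-252*1814)) = 123797/(-457128) = 123797*(-1/457128) = -123797/457128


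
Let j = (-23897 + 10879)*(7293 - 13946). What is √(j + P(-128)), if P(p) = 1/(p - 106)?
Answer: √526927659310/78 ≈ 9306.4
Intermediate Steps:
j = 86608754 (j = -13018*(-6653) = 86608754)
P(p) = 1/(-106 + p)
√(j + P(-128)) = √(86608754 + 1/(-106 - 128)) = √(86608754 + 1/(-234)) = √(86608754 - 1/234) = √(20266448435/234) = √526927659310/78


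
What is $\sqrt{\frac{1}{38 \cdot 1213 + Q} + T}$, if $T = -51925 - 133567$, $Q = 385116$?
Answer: $\frac{i \sqrt{34490765353605990}}{431210} \approx 430.69 i$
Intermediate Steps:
$T = -185492$ ($T = -51925 - 133567 = -185492$)
$\sqrt{\frac{1}{38 \cdot 1213 + Q} + T} = \sqrt{\frac{1}{38 \cdot 1213 + 385116} - 185492} = \sqrt{\frac{1}{46094 + 385116} - 185492} = \sqrt{\frac{1}{431210} - 185492} = \sqrt{- \frac{79986005319}{431210}} = \frac{i \sqrt{34490765353605990}}{431210}$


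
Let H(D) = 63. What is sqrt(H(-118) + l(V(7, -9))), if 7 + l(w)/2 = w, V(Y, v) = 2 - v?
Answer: sqrt(71) ≈ 8.4261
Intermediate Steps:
l(w) = -14 + 2*w
sqrt(H(-118) + l(V(7, -9))) = sqrt(63 + (-14 + 2*(2 - 1*(-9)))) = sqrt(63 + (-14 + 2*(2 + 9))) = sqrt(63 + (-14 + 2*11)) = sqrt(63 + (-14 + 22)) = sqrt(63 + 8) = sqrt(71)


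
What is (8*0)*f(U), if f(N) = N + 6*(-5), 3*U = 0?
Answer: 0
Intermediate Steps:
U = 0 (U = (⅓)*0 = 0)
f(N) = -30 + N (f(N) = N - 30 = -30 + N)
(8*0)*f(U) = (8*0)*(-30 + 0) = 0*(-30) = 0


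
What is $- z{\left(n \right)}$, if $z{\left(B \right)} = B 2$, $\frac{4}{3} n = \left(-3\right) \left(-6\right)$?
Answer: $-27$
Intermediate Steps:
$n = \frac{27}{2}$ ($n = \frac{3 \left(\left(-3\right) \left(-6\right)\right)}{4} = \frac{3}{4} \cdot 18 = \frac{27}{2} \approx 13.5$)
$z{\left(B \right)} = 2 B$
$- z{\left(n \right)} = - \frac{2 \cdot 27}{2} = \left(-1\right) 27 = -27$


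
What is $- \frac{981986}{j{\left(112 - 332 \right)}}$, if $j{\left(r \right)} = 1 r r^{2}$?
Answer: $\frac{490993}{5324000} \approx 0.092223$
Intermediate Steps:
$j{\left(r \right)} = r^{3}$ ($j{\left(r \right)} = r r^{2} = r^{3}$)
$- \frac{981986}{j{\left(112 - 332 \right)}} = - \frac{981986}{\left(112 - 332\right)^{3}} = - \frac{981986}{\left(-220\right)^{3}} = - \frac{981986}{-10648000} = \left(-981986\right) \left(- \frac{1}{10648000}\right) = \frac{490993}{5324000}$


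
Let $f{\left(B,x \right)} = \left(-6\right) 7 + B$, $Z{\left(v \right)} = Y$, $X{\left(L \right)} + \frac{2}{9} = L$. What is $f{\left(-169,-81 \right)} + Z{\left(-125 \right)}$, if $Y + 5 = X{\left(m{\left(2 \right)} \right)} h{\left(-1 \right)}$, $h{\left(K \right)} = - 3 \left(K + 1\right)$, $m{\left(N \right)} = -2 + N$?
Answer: $-216$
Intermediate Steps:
$X{\left(L \right)} = - \frac{2}{9} + L$
$h{\left(K \right)} = -3 - 3 K$ ($h{\left(K \right)} = - 3 \left(1 + K\right) = -3 - 3 K$)
$Y = -5$ ($Y = -5 + \left(- \frac{2}{9} + \left(-2 + 2\right)\right) \left(-3 - -3\right) = -5 + \left(- \frac{2}{9} + 0\right) \left(-3 + 3\right) = -5 - 0 = -5 + 0 = -5$)
$Z{\left(v \right)} = -5$
$f{\left(B,x \right)} = -42 + B$
$f{\left(-169,-81 \right)} + Z{\left(-125 \right)} = \left(-42 - 169\right) - 5 = -211 - 5 = -216$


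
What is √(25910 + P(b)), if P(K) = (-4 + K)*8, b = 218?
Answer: √27622 ≈ 166.20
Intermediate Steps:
P(K) = -32 + 8*K
√(25910 + P(b)) = √(25910 + (-32 + 8*218)) = √(25910 + (-32 + 1744)) = √(25910 + 1712) = √27622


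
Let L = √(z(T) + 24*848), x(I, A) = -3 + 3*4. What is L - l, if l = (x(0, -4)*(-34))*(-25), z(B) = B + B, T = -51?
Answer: -7650 + 45*√10 ≈ -7507.7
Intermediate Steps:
x(I, A) = 9 (x(I, A) = -3 + 12 = 9)
z(B) = 2*B
l = 7650 (l = (9*(-34))*(-25) = -306*(-25) = 7650)
L = 45*√10 (L = √(2*(-51) + 24*848) = √(-102 + 20352) = √20250 = 45*√10 ≈ 142.30)
L - l = 45*√10 - 1*7650 = 45*√10 - 7650 = -7650 + 45*√10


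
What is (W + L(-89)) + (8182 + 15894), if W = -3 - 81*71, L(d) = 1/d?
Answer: 1630657/89 ≈ 18322.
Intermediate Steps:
W = -5754 (W = -3 - 5751 = -5754)
(W + L(-89)) + (8182 + 15894) = (-5754 + 1/(-89)) + (8182 + 15894) = (-5754 - 1/89) + 24076 = -512107/89 + 24076 = 1630657/89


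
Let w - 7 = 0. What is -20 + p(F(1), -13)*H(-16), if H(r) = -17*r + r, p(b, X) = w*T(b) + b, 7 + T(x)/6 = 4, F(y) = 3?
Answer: -31508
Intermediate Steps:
w = 7 (w = 7 + 0 = 7)
T(x) = -18 (T(x) = -42 + 6*4 = -42 + 24 = -18)
p(b, X) = -126 + b (p(b, X) = 7*(-18) + b = -126 + b)
H(r) = -16*r
-20 + p(F(1), -13)*H(-16) = -20 + (-126 + 3)*(-16*(-16)) = -20 - 123*256 = -20 - 31488 = -31508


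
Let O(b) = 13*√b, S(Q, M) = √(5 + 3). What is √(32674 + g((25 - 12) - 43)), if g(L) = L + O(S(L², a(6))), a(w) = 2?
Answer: √(32644 + 13*2^(¾)) ≈ 180.74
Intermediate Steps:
S(Q, M) = 2*√2 (S(Q, M) = √8 = 2*√2)
g(L) = L + 13*2^(¾) (g(L) = L + 13*√(2*√2) = L + 13*2^(¾))
√(32674 + g((25 - 12) - 43)) = √(32674 + (((25 - 12) - 43) + 13*2^(¾))) = √(32674 + ((13 - 43) + 13*2^(¾))) = √(32674 + (-30 + 13*2^(¾))) = √(32644 + 13*2^(¾))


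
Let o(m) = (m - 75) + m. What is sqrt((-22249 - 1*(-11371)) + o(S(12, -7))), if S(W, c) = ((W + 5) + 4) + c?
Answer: 5*I*sqrt(437) ≈ 104.52*I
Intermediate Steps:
S(W, c) = 9 + W + c (S(W, c) = ((5 + W) + 4) + c = (9 + W) + c = 9 + W + c)
o(m) = -75 + 2*m (o(m) = (-75 + m) + m = -75 + 2*m)
sqrt((-22249 - 1*(-11371)) + o(S(12, -7))) = sqrt((-22249 - 1*(-11371)) + (-75 + 2*(9 + 12 - 7))) = sqrt((-22249 + 11371) + (-75 + 2*14)) = sqrt(-10878 + (-75 + 28)) = sqrt(-10878 - 47) = sqrt(-10925) = 5*I*sqrt(437)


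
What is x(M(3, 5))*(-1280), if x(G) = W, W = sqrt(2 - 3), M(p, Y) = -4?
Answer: -1280*I ≈ -1280.0*I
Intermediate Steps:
W = I (W = sqrt(-1) = I ≈ 1.0*I)
x(G) = I
x(M(3, 5))*(-1280) = I*(-1280) = -1280*I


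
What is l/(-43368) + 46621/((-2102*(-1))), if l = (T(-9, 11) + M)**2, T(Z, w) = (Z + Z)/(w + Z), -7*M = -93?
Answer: 2063942189/93058693 ≈ 22.179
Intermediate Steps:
M = 93/7 (M = -1/7*(-93) = 93/7 ≈ 13.286)
T(Z, w) = 2*Z/(Z + w) (T(Z, w) = (2*Z)/(Z + w) = 2*Z/(Z + w))
l = 900/49 (l = (2*(-9)/(-9 + 11) + 93/7)**2 = (2*(-9)/2 + 93/7)**2 = (2*(-9)*(1/2) + 93/7)**2 = (-9 + 93/7)**2 = (30/7)**2 = 900/49 ≈ 18.367)
l/(-43368) + 46621/((-2102*(-1))) = (900/49)/(-43368) + 46621/((-2102*(-1))) = (900/49)*(-1/43368) + 46621/2102 = -75/177086 + 46621*(1/2102) = -75/177086 + 46621/2102 = 2063942189/93058693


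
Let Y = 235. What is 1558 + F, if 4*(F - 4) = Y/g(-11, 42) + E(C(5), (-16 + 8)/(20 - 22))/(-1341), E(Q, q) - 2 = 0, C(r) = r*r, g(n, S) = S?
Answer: 117404969/75096 ≈ 1563.4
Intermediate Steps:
C(r) = r**2
E(Q, q) = 2 (E(Q, q) = 2 + 0 = 2)
F = 405401/75096 (F = 4 + (235/42 + 2/(-1341))/4 = 4 + (235*(1/42) + 2*(-1/1341))/4 = 4 + (235/42 - 2/1341)/4 = 4 + (1/4)*(105017/18774) = 4 + 105017/75096 = 405401/75096 ≈ 5.3984)
1558 + F = 1558 + 405401/75096 = 117404969/75096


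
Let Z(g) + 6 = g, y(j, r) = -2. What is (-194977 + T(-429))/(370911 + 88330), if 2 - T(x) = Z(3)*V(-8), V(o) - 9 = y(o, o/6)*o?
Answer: -194900/459241 ≈ -0.42440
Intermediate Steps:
Z(g) = -6 + g
V(o) = 9 - 2*o
T(x) = 77 (T(x) = 2 - (-6 + 3)*(9 - 2*(-8)) = 2 - (-3)*(9 + 16) = 2 - (-3)*25 = 2 - 1*(-75) = 2 + 75 = 77)
(-194977 + T(-429))/(370911 + 88330) = (-194977 + 77)/(370911 + 88330) = -194900/459241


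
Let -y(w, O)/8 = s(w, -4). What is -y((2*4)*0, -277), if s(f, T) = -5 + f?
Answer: -40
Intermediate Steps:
y(w, O) = 40 - 8*w (y(w, O) = -8*(-5 + w) = 40 - 8*w)
-y((2*4)*0, -277) = -(40 - 8*2*4*0) = -(40 - 64*0) = -(40 - 8*0) = -(40 + 0) = -1*40 = -40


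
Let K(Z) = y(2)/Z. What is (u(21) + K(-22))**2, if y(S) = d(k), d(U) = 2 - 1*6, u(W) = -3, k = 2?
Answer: 961/121 ≈ 7.9421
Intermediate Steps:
d(U) = -4 (d(U) = 2 - 6 = -4)
y(S) = -4
K(Z) = -4/Z
(u(21) + K(-22))**2 = (-3 - 4/(-22))**2 = (-3 - 4*(-1/22))**2 = (-3 + 2/11)**2 = (-31/11)**2 = 961/121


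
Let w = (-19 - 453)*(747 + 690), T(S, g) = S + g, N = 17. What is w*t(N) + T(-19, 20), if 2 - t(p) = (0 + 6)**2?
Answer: 23060977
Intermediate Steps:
t(p) = -34 (t(p) = 2 - (0 + 6)**2 = 2 - 1*6**2 = 2 - 1*36 = 2 - 36 = -34)
w = -678264 (w = -472*1437 = -678264)
w*t(N) + T(-19, 20) = -678264*(-34) + (-19 + 20) = 23060976 + 1 = 23060977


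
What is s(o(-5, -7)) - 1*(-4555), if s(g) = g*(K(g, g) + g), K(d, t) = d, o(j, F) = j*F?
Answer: 7005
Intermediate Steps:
o(j, F) = F*j
s(g) = 2*g² (s(g) = g*(g + g) = g*(2*g) = 2*g²)
s(o(-5, -7)) - 1*(-4555) = 2*(-7*(-5))² - 1*(-4555) = 2*35² + 4555 = 2*1225 + 4555 = 2450 + 4555 = 7005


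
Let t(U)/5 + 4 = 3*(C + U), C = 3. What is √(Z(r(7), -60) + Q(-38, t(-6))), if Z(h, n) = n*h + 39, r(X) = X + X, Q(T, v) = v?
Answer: I*√866 ≈ 29.428*I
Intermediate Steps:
t(U) = 25 + 15*U (t(U) = -20 + 5*(3*(3 + U)) = -20 + 5*(9 + 3*U) = -20 + (45 + 15*U) = 25 + 15*U)
r(X) = 2*X
Z(h, n) = 39 + h*n (Z(h, n) = h*n + 39 = 39 + h*n)
√(Z(r(7), -60) + Q(-38, t(-6))) = √((39 + (2*7)*(-60)) + (25 + 15*(-6))) = √((39 + 14*(-60)) + (25 - 90)) = √((39 - 840) - 65) = √(-801 - 65) = √(-866) = I*√866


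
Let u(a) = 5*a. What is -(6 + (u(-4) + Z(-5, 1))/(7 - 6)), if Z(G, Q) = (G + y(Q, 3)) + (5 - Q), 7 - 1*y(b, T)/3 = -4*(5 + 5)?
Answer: -126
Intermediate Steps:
y(b, T) = 141 (y(b, T) = 21 - (-12)*(5 + 5) = 21 - (-12)*10 = 21 - 3*(-40) = 21 + 120 = 141)
Z(G, Q) = 146 + G - Q (Z(G, Q) = (G + 141) + (5 - Q) = (141 + G) + (5 - Q) = 146 + G - Q)
-(6 + (u(-4) + Z(-5, 1))/(7 - 6)) = -(6 + (5*(-4) + (146 - 5 - 1*1))/(7 - 6)) = -(6 + (-20 + (146 - 5 - 1))/1) = -(6 + (-20 + 140)*1) = -(6 + 120*1) = -(6 + 120) = -1*126 = -126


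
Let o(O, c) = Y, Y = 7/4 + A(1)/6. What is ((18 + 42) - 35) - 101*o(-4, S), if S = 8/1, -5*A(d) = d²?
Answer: -8903/60 ≈ -148.38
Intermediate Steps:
A(d) = -d²/5
S = 8 (S = 8*1 = 8)
Y = 103/60 (Y = 7/4 - ⅕*1²/6 = 7*(¼) - ⅕*1*(⅙) = 7/4 - ⅕*⅙ = 7/4 - 1/30 = 103/60 ≈ 1.7167)
o(O, c) = 103/60
((18 + 42) - 35) - 101*o(-4, S) = ((18 + 42) - 35) - 101*103/60 = (60 - 35) - 10403/60 = 25 - 10403/60 = -8903/60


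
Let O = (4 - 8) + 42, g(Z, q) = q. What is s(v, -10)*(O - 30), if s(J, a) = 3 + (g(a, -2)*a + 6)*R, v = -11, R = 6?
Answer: 1272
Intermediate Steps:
s(J, a) = 39 - 12*a (s(J, a) = 3 + (-2*a + 6)*6 = 3 + (6 - 2*a)*6 = 3 + (36 - 12*a) = 39 - 12*a)
O = 38 (O = -4 + 42 = 38)
s(v, -10)*(O - 30) = (39 - 12*(-10))*(38 - 30) = (39 + 120)*8 = 159*8 = 1272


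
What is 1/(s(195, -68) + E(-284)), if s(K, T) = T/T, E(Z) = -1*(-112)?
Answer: 1/113 ≈ 0.0088496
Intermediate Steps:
E(Z) = 112
s(K, T) = 1
1/(s(195, -68) + E(-284)) = 1/(1 + 112) = 1/113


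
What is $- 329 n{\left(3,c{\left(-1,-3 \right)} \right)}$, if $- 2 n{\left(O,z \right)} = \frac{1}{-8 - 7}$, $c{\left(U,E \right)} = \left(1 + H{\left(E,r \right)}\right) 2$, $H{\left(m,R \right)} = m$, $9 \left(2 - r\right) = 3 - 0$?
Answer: $- \frac{329}{30} \approx -10.967$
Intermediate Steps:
$r = \frac{5}{3}$ ($r = 2 - \frac{3 - 0}{9} = 2 - \frac{3 + 0}{9} = 2 - \frac{1}{3} = \frac{5}{3} \approx 1.6667$)
$c{\left(U,E \right)} = 2 + 2 E$ ($c{\left(U,E \right)} = \left(1 + E\right) 2 = 2 + 2 E$)
$n{\left(O,z \right)} = \frac{1}{30}$ ($n{\left(O,z \right)} = - \frac{1}{2 \left(-8 - 7\right)} = - \frac{1}{2 \left(-15\right)} = \left(- \frac{1}{2}\right) \left(- \frac{1}{15}\right) = \frac{1}{30}$)
$- 329 n{\left(3,c{\left(-1,-3 \right)} \right)} = \left(-329\right) \frac{1}{30} = - \frac{329}{30}$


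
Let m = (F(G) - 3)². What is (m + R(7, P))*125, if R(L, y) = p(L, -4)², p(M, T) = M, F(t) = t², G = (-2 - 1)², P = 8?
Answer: 766625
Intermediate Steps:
G = 9 (G = (-3)² = 9)
R(L, y) = L²
m = 6084 (m = (9² - 3)² = (81 - 3)² = 78² = 6084)
(m + R(7, P))*125 = (6084 + 7²)*125 = (6084 + 49)*125 = 6133*125 = 766625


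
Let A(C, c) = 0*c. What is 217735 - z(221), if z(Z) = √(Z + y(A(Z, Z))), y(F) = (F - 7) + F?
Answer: 217735 - √214 ≈ 2.1772e+5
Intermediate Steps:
A(C, c) = 0
y(F) = -7 + 2*F (y(F) = (-7 + F) + F = -7 + 2*F)
z(Z) = √(-7 + Z) (z(Z) = √(Z + (-7 + 2*0)) = √(Z + (-7 + 0)) = √(Z - 7) = √(-7 + Z))
217735 - z(221) = 217735 - √(-7 + 221) = 217735 - √214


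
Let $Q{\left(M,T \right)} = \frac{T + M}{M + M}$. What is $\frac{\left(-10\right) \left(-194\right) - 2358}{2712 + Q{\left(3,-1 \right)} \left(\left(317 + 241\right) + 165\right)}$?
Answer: $- \frac{418}{2953} \approx -0.14155$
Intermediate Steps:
$Q{\left(M,T \right)} = \frac{M + T}{2 M}$
$\frac{\left(-10\right) \left(-194\right) - 2358}{2712 + Q{\left(3,-1 \right)} \left(\left(317 + 241\right) + 165\right)} = \frac{\left(-10\right) \left(-194\right) - 2358}{2712 + \frac{3 - 1}{2 \cdot 3} \left(\left(317 + 241\right) + 165\right)} = \frac{1940 - 2358}{2712 + \frac{1}{2} \cdot \frac{1}{3} \cdot 2 \left(558 + 165\right)} = - \frac{418}{2712 + \frac{1}{3} \cdot 723} = - \frac{418}{2712 + 241} = - \frac{418}{2953}$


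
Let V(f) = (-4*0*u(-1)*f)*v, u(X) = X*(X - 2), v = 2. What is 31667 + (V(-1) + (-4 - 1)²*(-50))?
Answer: 30417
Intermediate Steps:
u(X) = X*(-2 + X)
V(f) = 0 (V(f) = -4*0*(-(-2 - 1))*f*2 = -4*0*(-1*(-3))*f*2 = -4*0*3*f*2 = -0*f*2 = -4*0*2 = 0*2 = 0)
31667 + (V(-1) + (-4 - 1)²*(-50)) = 31667 + (0 + (-4 - 1)²*(-50)) = 31667 + (0 + (-5)²*(-50)) = 31667 + (0 + 25*(-50)) = 31667 + (0 - 1250) = 31667 - 1250 = 30417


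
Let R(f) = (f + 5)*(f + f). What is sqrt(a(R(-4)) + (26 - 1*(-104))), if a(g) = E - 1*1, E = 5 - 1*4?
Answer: sqrt(130) ≈ 11.402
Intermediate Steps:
R(f) = 2*f*(5 + f) (R(f) = (5 + f)*(2*f) = 2*f*(5 + f))
E = 1 (E = 5 - 4 = 1)
a(g) = 0 (a(g) = 1 - 1*1 = 1 - 1 = 0)
sqrt(a(R(-4)) + (26 - 1*(-104))) = sqrt(0 + (26 - 1*(-104))) = sqrt(0 + (26 + 104)) = sqrt(0 + 130) = sqrt(130)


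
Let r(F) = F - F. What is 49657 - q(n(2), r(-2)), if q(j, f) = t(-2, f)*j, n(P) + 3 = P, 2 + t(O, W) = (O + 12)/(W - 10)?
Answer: 49654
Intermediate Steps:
r(F) = 0
t(O, W) = -2 + (12 + O)/(-10 + W) (t(O, W) = -2 + (O + 12)/(W - 10) = -2 + (12 + O)/(-10 + W))
n(P) = -3 + P
q(j, f) = j*(30 - 2*f)/(-10 + f) (q(j, f) = ((32 - 2 - 2*f)/(-10 + f))*j = ((30 - 2*f)/(-10 + f))*j = j*(30 - 2*f)/(-10 + f))
49657 - q(n(2), r(-2)) = 49657 - 2*(-3 + 2)*(15 - 1*0)/(-10 + 0) = 49657 - 2*(-1)*(15 + 0)/(-10) = 49657 - 2*(-1)*(-1)*15/10 = 49657 - 1*3 = 49657 - 3 = 49654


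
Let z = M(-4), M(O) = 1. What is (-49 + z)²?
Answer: 2304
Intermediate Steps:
z = 1
(-49 + z)² = (-49 + 1)² = (-48)² = 2304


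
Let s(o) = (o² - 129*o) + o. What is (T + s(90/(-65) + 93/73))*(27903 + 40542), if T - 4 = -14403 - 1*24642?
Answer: -14234777212680/5329 ≈ -2.6712e+9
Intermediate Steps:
s(o) = o² - 128*o
T = -39041 (T = 4 + (-14403 - 1*24642) = 4 + (-14403 - 24642) = 4 - 39045 = -39041)
(T + s(90/(-65) + 93/73))*(27903 + 40542) = (-39041 + (90/(-65) + 93/73)*(-128 + (90/(-65) + 93/73)))*(27903 + 40542) = (-39041 + (90*(-1/65) + 93*(1/73))*(-128 + (90*(-1/65) + 93*(1/73))))*68445 = (-39041 + (-18/13 + 93/73)*(-128 + (-18/13 + 93/73)))*68445 = (-39041 - 105*(-128 - 105/949)/949)*68445 = (-39041 - 105/949*(-121577/949))*68445 = (-39041 + 12765585/900601)*68445 = -35147598056/900601*68445 = -14234777212680/5329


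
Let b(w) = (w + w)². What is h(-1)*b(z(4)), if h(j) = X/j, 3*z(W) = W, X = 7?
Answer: -448/9 ≈ -49.778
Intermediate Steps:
z(W) = W/3
b(w) = 4*w² (b(w) = (2*w)² = 4*w²)
h(j) = 7/j
h(-1)*b(z(4)) = (7/(-1))*(4*((⅓)*4)²) = (7*(-1))*(4*(4/3)²) = -28*16/9 = -7*64/9 = -448/9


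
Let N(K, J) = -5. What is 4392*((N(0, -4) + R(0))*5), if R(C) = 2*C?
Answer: -109800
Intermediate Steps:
4392*((N(0, -4) + R(0))*5) = 4392*((-5 + 2*0)*5) = 4392*((-5 + 0)*5) = 4392*(-5*5) = 4392*(-25) = -109800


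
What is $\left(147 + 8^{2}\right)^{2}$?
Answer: $44521$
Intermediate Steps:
$\left(147 + 8^{2}\right)^{2} = \left(147 + 64\right)^{2} = 211^{2} = 44521$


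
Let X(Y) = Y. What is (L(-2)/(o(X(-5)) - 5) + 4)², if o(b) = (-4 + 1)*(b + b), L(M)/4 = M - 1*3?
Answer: 256/25 ≈ 10.240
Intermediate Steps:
L(M) = -12 + 4*M (L(M) = 4*(M - 1*3) = 4*(M - 3) = 4*(-3 + M) = -12 + 4*M)
o(b) = -6*b
(L(-2)/(o(X(-5)) - 5) + 4)² = ((-12 + 4*(-2))/(-6*(-5) - 5) + 4)² = ((-12 - 8)/(30 - 5) + 4)² = (-20/25 + 4)² = ((1/25)*(-20) + 4)² = (-⅘ + 4)² = (16/5)² = 256/25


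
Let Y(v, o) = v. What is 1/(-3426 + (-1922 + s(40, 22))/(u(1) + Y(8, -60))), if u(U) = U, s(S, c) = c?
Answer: -9/32734 ≈ -0.00027494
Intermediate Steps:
1/(-3426 + (-1922 + s(40, 22))/(u(1) + Y(8, -60))) = 1/(-3426 + (-1922 + 22)/(1 + 8)) = 1/(-3426 - 1900/9) = 1/(-32734/9) = -9/32734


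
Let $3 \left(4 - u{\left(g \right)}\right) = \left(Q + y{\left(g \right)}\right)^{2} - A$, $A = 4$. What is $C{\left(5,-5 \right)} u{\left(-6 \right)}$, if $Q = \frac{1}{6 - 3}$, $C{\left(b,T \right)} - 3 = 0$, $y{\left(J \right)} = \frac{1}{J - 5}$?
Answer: $\frac{17360}{1089} \approx 15.941$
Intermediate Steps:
$y{\left(J \right)} = \frac{1}{-5 + J}$
$C{\left(b,T \right)} = 3$ ($C{\left(b,T \right)} = 3 + 0 = 3$)
$Q = \frac{1}{3} \approx 0.33333$
$u{\left(g \right)} = \frac{16}{3} - \frac{\left(\frac{1}{3} + \frac{1}{-5 + g}\right)^{2}}{3}$ ($u{\left(g \right)} = 4 - \frac{\left(\frac{1}{3} + \frac{1}{-5 + g}\right)^{2} - 4}{3} = 4 - \frac{-4 + \left(\frac{1}{3} + \frac{1}{-5 + g}\right)^{2}}{3} = 4 - \left(- \frac{4}{3} + \frac{\left(\frac{1}{3} + \frac{1}{-5 + g}\right)^{2}}{3}\right) = \frac{16}{3} - \frac{\left(\frac{1}{3} + \frac{1}{-5 + g}\right)^{2}}{3}$)
$C{\left(5,-5 \right)} u{\left(-6 \right)} = 3 \left(\frac{16}{3} - \frac{\left(-2 - 6\right)^{2}}{27 \left(-5 - 6\right)^{2}}\right) = 3 \left(\frac{16}{3} - \frac{\left(-8\right)^{2}}{27 \cdot 121}\right) = 3 \left(\frac{16}{3} - \frac{1}{3267} \cdot 64\right) = 3 \left(\frac{16}{3} - \frac{64}{3267}\right) = 3 \cdot \frac{17360}{3267} = \frac{17360}{1089}$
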